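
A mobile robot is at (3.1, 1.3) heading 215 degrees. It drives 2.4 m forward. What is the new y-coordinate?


y_new = y0 + d*sin(theta)
= 1.3 + 2.4*sin(215)
= 1.3 + -1.3766
= -0.0766


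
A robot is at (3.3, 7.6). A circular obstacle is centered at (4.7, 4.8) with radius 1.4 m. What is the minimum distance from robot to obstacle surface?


center_dist = sqrt((3.3-4.7)^2 + (7.6-4.8)^2)
= sqrt(1.96 + 7.84)
= 3.1305
min_dist = center_dist - radius = 3.1305 - 1.4 = 1.7305 m


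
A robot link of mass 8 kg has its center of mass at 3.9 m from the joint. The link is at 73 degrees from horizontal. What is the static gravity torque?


tau = m*g*L*cos(angle)
= 8 * 9.81 * 3.9 * cos(73 deg)
= 8 * 9.81 * 3.9 * 0.2924
= 89.4868 Nm


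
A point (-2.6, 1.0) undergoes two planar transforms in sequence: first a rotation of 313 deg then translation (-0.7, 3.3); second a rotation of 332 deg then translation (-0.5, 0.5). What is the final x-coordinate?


After transform 1:
x1 = cos(313)*-2.6 - sin(313)*1.0 + -0.7 = -1.7418
y1 = sin(313)*-2.6 + cos(313)*1.0 + 3.3 = 5.8835
After transform 2:
x2 = cos(332)*-1.7418 - sin(332)*5.8835 + -0.5
= 0.7242


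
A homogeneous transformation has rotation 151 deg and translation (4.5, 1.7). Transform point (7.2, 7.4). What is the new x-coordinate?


x' = cos(theta)*px - sin(theta)*py + tx
= -0.8746*7.2 - 0.4848*7.4 + 4.5
= -5.3849


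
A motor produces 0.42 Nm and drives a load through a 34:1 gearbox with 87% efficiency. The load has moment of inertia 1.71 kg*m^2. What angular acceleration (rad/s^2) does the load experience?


tau_out = tau_motor * N * eta
= 0.42 * 34 * 0.87 = 12.4236 Nm
alpha = tau_out / I = 12.4236 / 1.71
= 7.2653 rad/s^2


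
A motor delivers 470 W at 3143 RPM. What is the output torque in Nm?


omega = 3143 * 2*pi/60 = 329.1342 rad/s
tau = P / omega = 470 / 329.1342
= 1.428 Nm


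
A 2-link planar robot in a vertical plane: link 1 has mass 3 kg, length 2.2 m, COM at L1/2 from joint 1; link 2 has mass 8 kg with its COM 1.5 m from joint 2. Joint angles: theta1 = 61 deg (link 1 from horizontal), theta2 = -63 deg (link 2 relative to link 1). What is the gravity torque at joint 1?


Horizontal distance from joint 1 to link-1 COM:
  x_c1 = (L1/2)*cos(t1) = 1.1 * 0.4848 = 0.5333 m
Horizontal distance from joint 1 to link-2 COM:
  x_c2 = L1*cos(t1) + Lc2*cos(t1+t2)
       = 2.2*0.4848 + 1.5*0.9994 = 2.5657 m
tau1 = m1*g*x_c1 + m2*g*x_c2
     = 3*9.81*0.5333 + 8*9.81*2.5657
     = 15.6947 + 201.3536
     = 217.0483 Nm


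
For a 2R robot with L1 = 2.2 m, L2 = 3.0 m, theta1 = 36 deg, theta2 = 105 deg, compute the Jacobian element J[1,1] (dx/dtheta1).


J[1,1] = -L1*sin(t1) - L2*sin(t1+t2)
= -2.2*sin(36) - 3.0*sin(141)
= -3.1811


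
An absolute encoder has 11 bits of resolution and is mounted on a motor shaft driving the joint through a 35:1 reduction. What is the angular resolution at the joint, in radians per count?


counts = 2^11 = 2048
effective counts at joint = 2048 * 35 = 71680
resolution = 2*pi / 71680
= 8.7656e-05 rad/count


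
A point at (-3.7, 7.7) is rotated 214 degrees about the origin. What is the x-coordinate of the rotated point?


x' = x*cos(theta) - y*sin(theta)
cos(214 deg) = -0.829, sin(214 deg) = -0.5592
x' = -3.7 * -0.829 - 7.7 * -0.5592
= 3.0674 - -4.3058
= 7.3732


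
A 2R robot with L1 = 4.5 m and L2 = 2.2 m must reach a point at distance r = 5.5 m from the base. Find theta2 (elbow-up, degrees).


cos(theta2) = (r^2 - L1^2 - L2^2) / (2*L1*L2)
cos(theta2) = (30.25 - 20.25 - 4.84) / 19.8
cos(theta2) = 0.260606
theta2 = 74.894 degrees


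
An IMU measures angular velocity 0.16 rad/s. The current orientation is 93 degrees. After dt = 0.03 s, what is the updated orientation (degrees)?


delta_theta = w * dt = 0.16 * 0.03 = 0.0048 rad
= 0.275 deg
theta_new = 93 + 0.275 = 93.275 deg


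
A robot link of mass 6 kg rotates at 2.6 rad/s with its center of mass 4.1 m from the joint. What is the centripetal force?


F = m * omega^2 * r
= 6 * 2.6^2 * 4.1
= 6 * 6.76 * 4.1
= 166.296 N


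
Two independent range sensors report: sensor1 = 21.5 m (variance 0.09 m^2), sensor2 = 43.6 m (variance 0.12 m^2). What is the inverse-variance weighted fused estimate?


w1 = (1/var1) / (1/var1 + 1/var2)
   = 11.1111 / (11.1111 + 8.3333) = 0.5714
w2 = 1 - w1 = 0.4286
fused = w1*s1 + w2*s2 = 12.2857 + 18.6857
= 30.9714 m


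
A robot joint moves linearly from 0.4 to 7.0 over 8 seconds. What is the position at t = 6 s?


s = t/T = 6/8 = 0.75
p(t) = p0 + (pf-p0)*s
= 0.4 + (7.0 - 0.4) * 0.75
= 5.35


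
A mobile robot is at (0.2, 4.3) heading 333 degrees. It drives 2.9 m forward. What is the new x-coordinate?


x_new = x0 + d*cos(theta)
= 0.2 + 2.9*cos(333)
= 0.2 + 2.5839
= 2.7839


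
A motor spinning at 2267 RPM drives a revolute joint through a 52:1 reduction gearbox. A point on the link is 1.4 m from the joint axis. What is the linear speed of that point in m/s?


omega_motor = 2267 * 2*pi/60 = 237.3997 rad/s
omega_joint = omega_motor / 52 = 4.5654 rad/s
v = omega_joint * r = 4.5654 * 1.4
= 6.3915 m/s


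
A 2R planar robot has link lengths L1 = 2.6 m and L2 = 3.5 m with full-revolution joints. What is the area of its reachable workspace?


r_max = L1 + L2 = 6.1 m
r_min = |L1 - L2| = 0.9 m
Area = pi*(r_max^2 - r_min^2)
= pi*(37.21 - 0.81)
= pi * 36.4
= 114.354 m^2


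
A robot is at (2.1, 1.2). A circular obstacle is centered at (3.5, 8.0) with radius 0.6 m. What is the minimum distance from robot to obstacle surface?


center_dist = sqrt((2.1-3.5)^2 + (1.2-8.0)^2)
= sqrt(1.96 + 46.24)
= 6.9426
min_dist = center_dist - radius = 6.9426 - 0.6 = 6.3426 m


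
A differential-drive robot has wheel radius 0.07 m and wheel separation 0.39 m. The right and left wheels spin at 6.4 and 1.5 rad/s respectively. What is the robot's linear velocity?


vR = r*wR = 0.07*6.4 = 0.448 m/s
vL = r*wL = 0.07*1.5 = 0.105 m/s
v = (vR+vL)/2 = 0.2765 m/s
omega = (vR-vL)/L = 0.8795 rad/s
linear velocity = 0.2765 m/s


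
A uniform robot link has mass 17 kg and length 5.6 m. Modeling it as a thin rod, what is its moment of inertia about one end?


I = (1/3) * m * L^2
= (1/3) * 17 * 5.6^2
= 0.333333 * 17 * 31.36
= 177.7067 kg*m^2


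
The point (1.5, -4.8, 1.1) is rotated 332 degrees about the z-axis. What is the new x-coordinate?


Rotation about z-axis: x' = x*cos(theta) - y*sin(theta)
= 1.5 * 0.8829 - -4.8 * -0.4695
= -0.929


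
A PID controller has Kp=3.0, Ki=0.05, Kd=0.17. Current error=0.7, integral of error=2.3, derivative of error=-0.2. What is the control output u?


u = Kp*e + Ki*int(e) + Kd*de/dt
= 3.0*0.7 + 0.05*2.3 + 0.17*(-0.2)
= 2.1 + 0.115 + -0.034
= 2.181


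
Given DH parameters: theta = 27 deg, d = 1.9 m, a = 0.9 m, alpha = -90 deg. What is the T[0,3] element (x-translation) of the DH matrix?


T[0,3] = a * cos(theta)
= 0.9 * cos(27 deg)
= 0.9 * 0.891
= 0.8019


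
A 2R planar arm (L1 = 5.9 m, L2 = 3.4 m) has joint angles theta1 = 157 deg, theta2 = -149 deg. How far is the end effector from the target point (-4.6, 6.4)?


End effector via forward kinematics:
x = L1*cos(t1) + L2*cos(t1+t2) = -2.0641
y = L1*sin(t1) + L2*sin(t1+t2) = 2.7785
Distance to target:
d = sqrt((-4.6 - -2.0641)^2 + (6.4 - 2.7785)^2)
= sqrt(6.431 + 13.1152)
= 4.4211 m


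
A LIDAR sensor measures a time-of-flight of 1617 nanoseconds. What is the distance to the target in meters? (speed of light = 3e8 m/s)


tof = 1617 ns = 1.617e-06 s
dist = c * tof / 2
= 3e8 * 1.617e-06 / 2
= 242.55 m


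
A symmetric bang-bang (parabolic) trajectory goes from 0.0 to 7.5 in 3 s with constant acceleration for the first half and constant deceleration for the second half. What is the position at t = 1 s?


Symmetric rest-to-rest: each phase covers (pf-p0)/2 in time T/2. 0.5*a*(T/2)^2 = (pf-p0)/2 => a = 4*(pf-p0)/T^2
a = 4*(7.5-0.0)/3^2 = 3.3333
t = 1 is in the acceleration phase (t <= T/2).
p = p0 + 0.5*a*t^2 = 0.0 + 0.5*3.3333*1^2
= 1.6667


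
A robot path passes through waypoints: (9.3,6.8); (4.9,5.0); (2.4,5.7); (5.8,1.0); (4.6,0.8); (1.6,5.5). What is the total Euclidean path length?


Segment lengths:
  seg1 = sqrt((-4.4)^2 + (-1.8)^2) = 4.7539
  seg2 = sqrt((-2.5)^2 + (0.7)^2) = 2.5962
  seg3 = sqrt((3.4)^2 + (-4.7)^2) = 5.8009
  seg4 = sqrt((-1.2)^2 + (-0.2)^2) = 1.2166
  seg5 = sqrt((-3.0)^2 + (4.7)^2) = 5.5758
Total = 19.9434


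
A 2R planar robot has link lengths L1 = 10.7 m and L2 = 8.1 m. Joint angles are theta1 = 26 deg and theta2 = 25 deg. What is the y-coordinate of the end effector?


Convert angles to radians: theta1 = 0.4538, theta2 = 0.4363
y = L1*sin(theta1) + L2*sin(theta1+theta2)
y = 4.6906 + 6.2949
y = 10.9855


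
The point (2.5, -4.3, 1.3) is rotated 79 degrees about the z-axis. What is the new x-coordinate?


Rotation about z-axis: x' = x*cos(theta) - y*sin(theta)
= 2.5 * 0.1908 - -4.3 * 0.9816
= 4.698


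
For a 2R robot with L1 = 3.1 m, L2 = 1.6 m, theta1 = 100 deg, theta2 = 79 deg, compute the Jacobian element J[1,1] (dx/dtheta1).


J[1,1] = -L1*sin(t1) - L2*sin(t1+t2)
= -3.1*sin(100) - 1.6*sin(179)
= -3.0808


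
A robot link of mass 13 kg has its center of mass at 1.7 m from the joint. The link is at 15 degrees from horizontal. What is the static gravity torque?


tau = m*g*L*cos(angle)
= 13 * 9.81 * 1.7 * cos(15 deg)
= 13 * 9.81 * 1.7 * 0.9659
= 209.4137 Nm


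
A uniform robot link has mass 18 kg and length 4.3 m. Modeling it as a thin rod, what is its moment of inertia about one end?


I = (1/3) * m * L^2
= (1/3) * 18 * 4.3^2
= 0.333333 * 18 * 18.49
= 110.94 kg*m^2


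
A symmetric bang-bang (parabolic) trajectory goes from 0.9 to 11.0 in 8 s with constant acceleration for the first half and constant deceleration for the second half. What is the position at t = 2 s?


Symmetric rest-to-rest: each phase covers (pf-p0)/2 in time T/2. 0.5*a*(T/2)^2 = (pf-p0)/2 => a = 4*(pf-p0)/T^2
a = 4*(11.0-0.9)/8^2 = 0.6312
t = 2 is in the acceleration phase (t <= T/2).
p = p0 + 0.5*a*t^2 = 0.9 + 0.5*0.6312*2^2
= 2.1625


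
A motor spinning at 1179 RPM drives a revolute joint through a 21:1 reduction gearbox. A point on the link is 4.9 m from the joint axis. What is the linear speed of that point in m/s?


omega_motor = 1179 * 2*pi/60 = 123.4646 rad/s
omega_joint = omega_motor / 21 = 5.8793 rad/s
v = omega_joint * r = 5.8793 * 4.9
= 28.8084 m/s


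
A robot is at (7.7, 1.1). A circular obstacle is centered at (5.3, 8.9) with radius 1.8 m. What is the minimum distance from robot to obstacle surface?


center_dist = sqrt((7.7-5.3)^2 + (1.1-8.9)^2)
= sqrt(5.76 + 60.84)
= 8.1609
min_dist = center_dist - radius = 8.1609 - 1.8 = 6.3609 m


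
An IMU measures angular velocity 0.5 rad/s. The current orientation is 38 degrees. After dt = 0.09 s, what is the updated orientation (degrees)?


delta_theta = w * dt = 0.5 * 0.09 = 0.045 rad
= 2.5783 deg
theta_new = 38 + 2.5783 = 40.5783 deg


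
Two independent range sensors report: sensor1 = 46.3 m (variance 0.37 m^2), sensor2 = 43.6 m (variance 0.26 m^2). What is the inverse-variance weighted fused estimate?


w1 = (1/var1) / (1/var1 + 1/var2)
   = 2.7027 / (2.7027 + 3.8462) = 0.4127
w2 = 1 - w1 = 0.5873
fused = w1*s1 + w2*s2 = 19.1079 + 25.6063
= 44.7143 m


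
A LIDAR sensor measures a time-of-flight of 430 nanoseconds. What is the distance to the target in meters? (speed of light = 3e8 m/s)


tof = 430 ns = 4.3e-07 s
dist = c * tof / 2
= 3e8 * 4.3e-07 / 2
= 64.5 m


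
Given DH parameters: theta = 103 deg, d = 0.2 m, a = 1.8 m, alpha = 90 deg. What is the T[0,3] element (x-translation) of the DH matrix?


T[0,3] = a * cos(theta)
= 1.8 * cos(103 deg)
= 1.8 * -0.225
= -0.4049


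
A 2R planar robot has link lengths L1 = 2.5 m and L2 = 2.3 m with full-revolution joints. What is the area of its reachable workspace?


r_max = L1 + L2 = 4.8 m
r_min = |L1 - L2| = 0.2 m
Area = pi*(r_max^2 - r_min^2)
= pi*(23.04 - 0.04)
= pi * 23.0
= 72.2566 m^2


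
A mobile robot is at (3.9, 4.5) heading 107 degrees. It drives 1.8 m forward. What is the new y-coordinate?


y_new = y0 + d*sin(theta)
= 4.5 + 1.8*sin(107)
= 4.5 + 1.7213
= 6.2213


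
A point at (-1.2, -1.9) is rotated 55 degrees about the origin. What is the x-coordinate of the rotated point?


x' = x*cos(theta) - y*sin(theta)
cos(55 deg) = 0.5736, sin(55 deg) = 0.8192
x' = -1.2 * 0.5736 - -1.9 * 0.8192
= -0.6883 - -1.5564
= 0.8681


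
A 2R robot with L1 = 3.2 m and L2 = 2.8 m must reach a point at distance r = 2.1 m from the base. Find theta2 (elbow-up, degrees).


cos(theta2) = (r^2 - L1^2 - L2^2) / (2*L1*L2)
cos(theta2) = (4.41 - 10.24 - 7.84) / 17.92
cos(theta2) = -0.762835
theta2 = 139.7148 degrees


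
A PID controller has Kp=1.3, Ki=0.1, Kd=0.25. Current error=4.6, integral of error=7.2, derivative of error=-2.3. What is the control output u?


u = Kp*e + Ki*int(e) + Kd*de/dt
= 1.3*4.6 + 0.1*7.2 + 0.25*(-2.3)
= 5.98 + 0.72 + -0.575
= 6.125


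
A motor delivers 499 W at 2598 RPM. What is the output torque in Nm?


omega = 2598 * 2*pi/60 = 272.0619 rad/s
tau = P / omega = 499 / 272.0619
= 1.8341 Nm


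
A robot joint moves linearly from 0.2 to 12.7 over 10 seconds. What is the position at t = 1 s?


s = t/T = 1/10 = 0.1
p(t) = p0 + (pf-p0)*s
= 0.2 + (12.7 - 0.2) * 0.1
= 1.45


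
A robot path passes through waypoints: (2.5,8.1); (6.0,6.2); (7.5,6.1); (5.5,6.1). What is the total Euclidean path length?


Segment lengths:
  seg1 = sqrt((3.5)^2 + (-1.9)^2) = 3.9825
  seg2 = sqrt((1.5)^2 + (-0.1)^2) = 1.5033
  seg3 = sqrt((-2.0)^2 + (0.0)^2) = 2.0
Total = 7.4858


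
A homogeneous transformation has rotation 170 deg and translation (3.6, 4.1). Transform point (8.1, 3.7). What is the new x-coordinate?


x' = cos(theta)*px - sin(theta)*py + tx
= -0.9848*8.1 - 0.1736*3.7 + 3.6
= -5.0194


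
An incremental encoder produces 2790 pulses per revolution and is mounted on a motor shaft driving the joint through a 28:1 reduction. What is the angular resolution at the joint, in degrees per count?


counts per rev = 2790
effective counts at joint = 2790 * 28 = 78120
resolution = 360 / 78120
= 0.0046 deg/count


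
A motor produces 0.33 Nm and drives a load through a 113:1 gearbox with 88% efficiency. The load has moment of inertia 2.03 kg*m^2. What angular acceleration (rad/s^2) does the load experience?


tau_out = tau_motor * N * eta
= 0.33 * 113 * 0.88 = 32.8152 Nm
alpha = tau_out / I = 32.8152 / 2.03
= 16.1651 rad/s^2


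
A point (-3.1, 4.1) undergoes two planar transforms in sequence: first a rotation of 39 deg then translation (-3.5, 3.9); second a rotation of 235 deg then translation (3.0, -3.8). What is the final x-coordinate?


After transform 1:
x1 = cos(39)*-3.1 - sin(39)*4.1 + -3.5 = -8.4894
y1 = sin(39)*-3.1 + cos(39)*4.1 + 3.9 = 5.1354
After transform 2:
x2 = cos(235)*-8.4894 - sin(235)*5.1354 + 3.0
= 12.076


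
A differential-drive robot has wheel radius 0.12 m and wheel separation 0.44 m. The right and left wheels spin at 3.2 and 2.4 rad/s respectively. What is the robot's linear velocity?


vR = r*wR = 0.12*3.2 = 0.384 m/s
vL = r*wL = 0.12*2.4 = 0.288 m/s
v = (vR+vL)/2 = 0.336 m/s
omega = (vR-vL)/L = 0.2182 rad/s
linear velocity = 0.336 m/s


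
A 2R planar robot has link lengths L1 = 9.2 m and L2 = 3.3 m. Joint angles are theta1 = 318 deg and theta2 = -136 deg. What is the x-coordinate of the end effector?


Convert angles to radians: theta1 = 5.5501, theta2 = -2.3736
x = L1*cos(theta1) + L2*cos(theta1+theta2)
x = 6.8369 + -3.298
x = 3.5389


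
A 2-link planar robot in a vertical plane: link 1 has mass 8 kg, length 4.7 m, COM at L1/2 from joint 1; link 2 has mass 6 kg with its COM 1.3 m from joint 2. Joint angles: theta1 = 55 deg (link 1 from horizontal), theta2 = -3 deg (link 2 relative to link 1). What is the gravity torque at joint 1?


Horizontal distance from joint 1 to link-1 COM:
  x_c1 = (L1/2)*cos(t1) = 2.35 * 0.5736 = 1.3479 m
Horizontal distance from joint 1 to link-2 COM:
  x_c2 = L1*cos(t1) + Lc2*cos(t1+t2)
       = 4.7*0.5736 + 1.3*0.6157 = 3.4962 m
tau1 = m1*g*x_c1 + m2*g*x_c2
     = 8*9.81*1.3479 + 6*9.81*3.4962
     = 105.7836 + 205.7845
     = 311.5681 Nm


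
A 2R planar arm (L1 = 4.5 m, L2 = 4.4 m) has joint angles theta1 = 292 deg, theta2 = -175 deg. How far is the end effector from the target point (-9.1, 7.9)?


End effector via forward kinematics:
x = L1*cos(t1) + L2*cos(t1+t2) = -0.3118
y = L1*sin(t1) + L2*sin(t1+t2) = -0.2519
Distance to target:
d = sqrt((-9.1 - -0.3118)^2 + (7.9 - -0.2519)^2)
= sqrt(77.232 + 66.4535)
= 11.9869 m


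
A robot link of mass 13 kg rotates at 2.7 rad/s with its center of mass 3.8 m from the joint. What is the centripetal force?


F = m * omega^2 * r
= 13 * 2.7^2 * 3.8
= 13 * 7.29 * 3.8
= 360.126 N


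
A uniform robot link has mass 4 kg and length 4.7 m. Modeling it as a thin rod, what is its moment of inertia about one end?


I = (1/3) * m * L^2
= (1/3) * 4 * 4.7^2
= 0.333333 * 4 * 22.09
= 29.4533 kg*m^2


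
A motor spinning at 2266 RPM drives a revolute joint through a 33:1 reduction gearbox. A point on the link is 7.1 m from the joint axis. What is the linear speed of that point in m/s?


omega_motor = 2266 * 2*pi/60 = 237.295 rad/s
omega_joint = omega_motor / 33 = 7.1908 rad/s
v = omega_joint * r = 7.1908 * 7.1
= 51.0544 m/s


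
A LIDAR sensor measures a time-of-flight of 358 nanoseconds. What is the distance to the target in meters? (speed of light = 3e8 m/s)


tof = 358 ns = 3.58e-07 s
dist = c * tof / 2
= 3e8 * 3.58e-07 / 2
= 53.7 m


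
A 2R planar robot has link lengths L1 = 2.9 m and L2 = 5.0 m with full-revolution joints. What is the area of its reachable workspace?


r_max = L1 + L2 = 7.9 m
r_min = |L1 - L2| = 2.1 m
Area = pi*(r_max^2 - r_min^2)
= pi*(62.41 - 4.41)
= pi * 58.0
= 182.2124 m^2


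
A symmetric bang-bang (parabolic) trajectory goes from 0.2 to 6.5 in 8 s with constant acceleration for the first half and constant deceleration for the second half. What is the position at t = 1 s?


Symmetric rest-to-rest: each phase covers (pf-p0)/2 in time T/2. 0.5*a*(T/2)^2 = (pf-p0)/2 => a = 4*(pf-p0)/T^2
a = 4*(6.5-0.2)/8^2 = 0.3937
t = 1 is in the acceleration phase (t <= T/2).
p = p0 + 0.5*a*t^2 = 0.2 + 0.5*0.3937*1^2
= 0.3969


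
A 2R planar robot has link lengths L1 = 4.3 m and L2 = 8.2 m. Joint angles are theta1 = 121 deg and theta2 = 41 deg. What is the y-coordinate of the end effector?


Convert angles to radians: theta1 = 2.1118, theta2 = 0.7156
y = L1*sin(theta1) + L2*sin(theta1+theta2)
y = 3.6858 + 2.5339
y = 6.2198


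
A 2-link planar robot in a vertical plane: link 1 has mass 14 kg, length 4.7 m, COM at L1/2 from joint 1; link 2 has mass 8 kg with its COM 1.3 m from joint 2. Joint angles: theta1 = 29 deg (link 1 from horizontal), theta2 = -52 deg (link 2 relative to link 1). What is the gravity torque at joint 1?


Horizontal distance from joint 1 to link-1 COM:
  x_c1 = (L1/2)*cos(t1) = 2.35 * 0.8746 = 2.0554 m
Horizontal distance from joint 1 to link-2 COM:
  x_c2 = L1*cos(t1) + Lc2*cos(t1+t2)
       = 4.7*0.8746 + 1.3*0.9205 = 5.3074 m
tau1 = m1*g*x_c1 + m2*g*x_c2
     = 14*9.81*2.0554 + 8*9.81*5.3074
     = 282.2826 + 416.5223
     = 698.8049 Nm


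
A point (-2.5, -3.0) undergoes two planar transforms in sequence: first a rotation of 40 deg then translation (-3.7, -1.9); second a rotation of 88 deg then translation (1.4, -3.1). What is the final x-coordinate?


After transform 1:
x1 = cos(40)*-2.5 - sin(40)*-3.0 + -3.7 = -3.6867
y1 = sin(40)*-2.5 + cos(40)*-3.0 + -1.9 = -5.8051
After transform 2:
x2 = cos(88)*-3.6867 - sin(88)*-5.8051 + 1.4
= 7.0729


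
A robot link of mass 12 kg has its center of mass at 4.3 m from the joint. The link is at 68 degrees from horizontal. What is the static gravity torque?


tau = m*g*L*cos(angle)
= 12 * 9.81 * 4.3 * cos(68 deg)
= 12 * 9.81 * 4.3 * 0.3746
= 189.6244 Nm


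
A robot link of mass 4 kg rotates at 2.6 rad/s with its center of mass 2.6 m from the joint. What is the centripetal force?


F = m * omega^2 * r
= 4 * 2.6^2 * 2.6
= 4 * 6.76 * 2.6
= 70.304 N


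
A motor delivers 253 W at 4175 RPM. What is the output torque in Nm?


omega = 4175 * 2*pi/60 = 437.205 rad/s
tau = P / omega = 253 / 437.205
= 0.5787 Nm


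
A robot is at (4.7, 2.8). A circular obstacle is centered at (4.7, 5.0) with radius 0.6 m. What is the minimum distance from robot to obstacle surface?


center_dist = sqrt((4.7-4.7)^2 + (2.8-5.0)^2)
= sqrt(0.0 + 4.84)
= 2.2
min_dist = center_dist - radius = 2.2 - 0.6 = 1.6 m


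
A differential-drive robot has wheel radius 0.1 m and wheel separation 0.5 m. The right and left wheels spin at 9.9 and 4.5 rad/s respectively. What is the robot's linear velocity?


vR = r*wR = 0.1*9.9 = 0.99 m/s
vL = r*wL = 0.1*4.5 = 0.45 m/s
v = (vR+vL)/2 = 0.72 m/s
omega = (vR-vL)/L = 1.08 rad/s
linear velocity = 0.72 m/s


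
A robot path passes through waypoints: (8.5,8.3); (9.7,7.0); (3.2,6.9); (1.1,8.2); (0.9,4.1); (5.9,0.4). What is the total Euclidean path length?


Segment lengths:
  seg1 = sqrt((1.2)^2 + (-1.3)^2) = 1.7692
  seg2 = sqrt((-6.5)^2 + (-0.1)^2) = 6.5008
  seg3 = sqrt((-2.1)^2 + (1.3)^2) = 2.4698
  seg4 = sqrt((-0.2)^2 + (-4.1)^2) = 4.1049
  seg5 = sqrt((5.0)^2 + (-3.7)^2) = 6.2201
Total = 21.0648


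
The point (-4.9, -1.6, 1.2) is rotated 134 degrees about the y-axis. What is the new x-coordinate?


Rotation about y-axis: x' = x*cos(theta) + z*sin(theta)
= -4.9 * -0.6947 + 1.2 * 0.7193
= 4.267


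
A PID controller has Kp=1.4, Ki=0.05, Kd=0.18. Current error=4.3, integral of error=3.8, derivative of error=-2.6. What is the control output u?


u = Kp*e + Ki*int(e) + Kd*de/dt
= 1.4*4.3 + 0.05*3.8 + 0.18*(-2.6)
= 6.02 + 0.19 + -0.468
= 5.742


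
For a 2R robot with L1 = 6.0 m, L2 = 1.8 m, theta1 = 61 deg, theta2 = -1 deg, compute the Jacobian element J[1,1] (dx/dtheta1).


J[1,1] = -L1*sin(t1) - L2*sin(t1+t2)
= -6.0*sin(61) - 1.8*sin(60)
= -6.8066


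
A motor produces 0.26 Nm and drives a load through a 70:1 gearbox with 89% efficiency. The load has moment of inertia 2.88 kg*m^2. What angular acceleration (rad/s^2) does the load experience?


tau_out = tau_motor * N * eta
= 0.26 * 70 * 0.89 = 16.198 Nm
alpha = tau_out / I = 16.198 / 2.88
= 5.6243 rad/s^2


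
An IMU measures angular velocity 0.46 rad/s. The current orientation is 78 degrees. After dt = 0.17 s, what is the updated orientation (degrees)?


delta_theta = w * dt = 0.46 * 0.17 = 0.0782 rad
= 4.4805 deg
theta_new = 78 + 4.4805 = 82.4805 deg


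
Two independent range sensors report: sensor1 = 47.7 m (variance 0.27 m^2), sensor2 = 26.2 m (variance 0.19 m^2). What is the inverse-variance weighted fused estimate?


w1 = (1/var1) / (1/var1 + 1/var2)
   = 3.7037 / (3.7037 + 5.2632) = 0.413
w2 = 1 - w1 = 0.587
fused = w1*s1 + w2*s2 = 19.7022 + 15.3783
= 35.0804 m


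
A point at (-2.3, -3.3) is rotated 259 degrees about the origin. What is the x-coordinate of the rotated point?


x' = x*cos(theta) - y*sin(theta)
cos(259 deg) = -0.1908, sin(259 deg) = -0.9816
x' = -2.3 * -0.1908 - -3.3 * -0.9816
= 0.4389 - 3.2394
= -2.8005


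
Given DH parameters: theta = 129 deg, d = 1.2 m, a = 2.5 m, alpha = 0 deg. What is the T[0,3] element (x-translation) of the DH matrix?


T[0,3] = a * cos(theta)
= 2.5 * cos(129 deg)
= 2.5 * -0.6293
= -1.5733


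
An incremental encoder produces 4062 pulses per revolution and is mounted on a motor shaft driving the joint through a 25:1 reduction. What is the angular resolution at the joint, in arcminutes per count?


counts per rev = 4062
effective counts at joint = 4062 * 25 = 101550
resolution = 360*60 / 101550
= 0.2127 arcmin/count


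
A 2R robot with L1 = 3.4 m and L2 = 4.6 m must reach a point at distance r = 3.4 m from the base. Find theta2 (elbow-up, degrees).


cos(theta2) = (r^2 - L1^2 - L2^2) / (2*L1*L2)
cos(theta2) = (11.56 - 11.56 - 21.16) / 31.28
cos(theta2) = -0.676471
theta2 = 132.5685 degrees


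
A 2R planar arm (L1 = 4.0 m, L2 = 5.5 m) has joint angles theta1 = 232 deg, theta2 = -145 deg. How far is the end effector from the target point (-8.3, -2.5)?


End effector via forward kinematics:
x = L1*cos(t1) + L2*cos(t1+t2) = -2.1748
y = L1*sin(t1) + L2*sin(t1+t2) = 2.3404
Distance to target:
d = sqrt((-8.3 - -2.1748)^2 + (-2.5 - 2.3404)^2)
= sqrt(37.5181 + 23.4297)
= 7.8069 m


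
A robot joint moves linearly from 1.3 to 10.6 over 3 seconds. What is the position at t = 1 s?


s = t/T = 1/3 = 0.3333
p(t) = p0 + (pf-p0)*s
= 1.3 + (10.6 - 1.3) * 0.3333
= 4.4


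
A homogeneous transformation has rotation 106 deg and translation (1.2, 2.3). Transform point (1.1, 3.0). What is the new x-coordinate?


x' = cos(theta)*px - sin(theta)*py + tx
= -0.2756*1.1 - 0.9613*3.0 + 1.2
= -1.987


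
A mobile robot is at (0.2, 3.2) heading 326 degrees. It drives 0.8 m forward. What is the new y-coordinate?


y_new = y0 + d*sin(theta)
= 3.2 + 0.8*sin(326)
= 3.2 + -0.4474
= 2.7526


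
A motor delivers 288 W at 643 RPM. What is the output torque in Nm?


omega = 643 * 2*pi/60 = 67.3348 rad/s
tau = P / omega = 288 / 67.3348
= 4.2771 Nm


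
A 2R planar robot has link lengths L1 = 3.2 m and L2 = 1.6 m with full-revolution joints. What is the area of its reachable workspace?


r_max = L1 + L2 = 4.8 m
r_min = |L1 - L2| = 1.6 m
Area = pi*(r_max^2 - r_min^2)
= pi*(23.04 - 2.56)
= pi * 20.48
= 64.3398 m^2


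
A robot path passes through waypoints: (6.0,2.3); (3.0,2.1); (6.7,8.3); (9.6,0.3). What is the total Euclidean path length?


Segment lengths:
  seg1 = sqrt((-3.0)^2 + (-0.2)^2) = 3.0067
  seg2 = sqrt((3.7)^2 + (6.2)^2) = 7.2201
  seg3 = sqrt((2.9)^2 + (-8.0)^2) = 8.5094
Total = 18.7362


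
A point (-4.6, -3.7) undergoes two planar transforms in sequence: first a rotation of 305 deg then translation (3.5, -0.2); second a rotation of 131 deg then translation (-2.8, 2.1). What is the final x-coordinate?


After transform 1:
x1 = cos(305)*-4.6 - sin(305)*-3.7 + 3.5 = -2.1693
y1 = sin(305)*-4.6 + cos(305)*-3.7 + -0.2 = 1.4459
After transform 2:
x2 = cos(131)*-2.1693 - sin(131)*1.4459 + -2.8
= -2.468


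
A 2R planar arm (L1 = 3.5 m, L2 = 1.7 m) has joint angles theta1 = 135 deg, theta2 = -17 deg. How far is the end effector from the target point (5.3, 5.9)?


End effector via forward kinematics:
x = L1*cos(t1) + L2*cos(t1+t2) = -3.273
y = L1*sin(t1) + L2*sin(t1+t2) = 3.9759
Distance to target:
d = sqrt((5.3 - -3.273)^2 + (5.9 - 3.9759)^2)
= sqrt(73.4959 + 3.7022)
= 8.7862 m


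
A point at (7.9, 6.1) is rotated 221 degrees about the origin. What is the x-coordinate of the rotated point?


x' = x*cos(theta) - y*sin(theta)
cos(221 deg) = -0.7547, sin(221 deg) = -0.6561
x' = 7.9 * -0.7547 - 6.1 * -0.6561
= -5.9622 - -4.002
= -1.9602


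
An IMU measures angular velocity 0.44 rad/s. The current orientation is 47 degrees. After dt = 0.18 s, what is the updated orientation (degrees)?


delta_theta = w * dt = 0.44 * 0.18 = 0.0792 rad
= 4.5378 deg
theta_new = 47 + 4.5378 = 51.5378 deg


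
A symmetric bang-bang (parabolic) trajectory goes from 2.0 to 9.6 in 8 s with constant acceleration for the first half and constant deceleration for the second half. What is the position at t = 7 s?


Symmetric rest-to-rest: each phase covers (pf-p0)/2 in time T/2. 0.5*a*(T/2)^2 = (pf-p0)/2 => a = 4*(pf-p0)/T^2
a = 4*(9.6-2.0)/8^2 = 0.475
t = 7 is in the deceleration phase (t > T/2).
p = pf - 0.5*a*(T-t)^2 = 9.6 - 0.5*0.475*1^2
= 9.3625


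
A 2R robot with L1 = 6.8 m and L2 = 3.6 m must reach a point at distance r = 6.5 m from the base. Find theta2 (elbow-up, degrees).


cos(theta2) = (r^2 - L1^2 - L2^2) / (2*L1*L2)
cos(theta2) = (42.25 - 46.24 - 12.96) / 48.96
cos(theta2) = -0.346201
theta2 = 110.2551 degrees


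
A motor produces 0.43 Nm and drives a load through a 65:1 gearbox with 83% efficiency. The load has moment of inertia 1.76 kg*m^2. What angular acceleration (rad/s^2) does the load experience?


tau_out = tau_motor * N * eta
= 0.43 * 65 * 0.83 = 23.1985 Nm
alpha = tau_out / I = 23.1985 / 1.76
= 13.181 rad/s^2


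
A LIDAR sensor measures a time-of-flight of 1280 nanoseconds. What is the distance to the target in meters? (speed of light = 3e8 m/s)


tof = 1280 ns = 1.28e-06 s
dist = c * tof / 2
= 3e8 * 1.28e-06 / 2
= 192.0 m


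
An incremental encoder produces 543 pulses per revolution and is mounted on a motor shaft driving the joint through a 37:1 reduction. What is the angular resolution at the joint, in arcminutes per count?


counts per rev = 543
effective counts at joint = 543 * 37 = 20091
resolution = 360*60 / 20091
= 1.0751 arcmin/count


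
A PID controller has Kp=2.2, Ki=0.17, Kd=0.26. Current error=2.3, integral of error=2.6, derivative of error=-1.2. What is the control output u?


u = Kp*e + Ki*int(e) + Kd*de/dt
= 2.2*2.3 + 0.17*2.6 + 0.26*(-1.2)
= 5.06 + 0.442 + -0.312
= 5.19


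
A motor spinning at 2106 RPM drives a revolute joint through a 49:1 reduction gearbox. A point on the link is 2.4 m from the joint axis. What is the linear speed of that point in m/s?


omega_motor = 2106 * 2*pi/60 = 220.5398 rad/s
omega_joint = omega_motor / 49 = 4.5008 rad/s
v = omega_joint * r = 4.5008 * 2.4
= 10.8019 m/s


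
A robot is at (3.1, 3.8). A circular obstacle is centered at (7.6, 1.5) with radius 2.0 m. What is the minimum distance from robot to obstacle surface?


center_dist = sqrt((3.1-7.6)^2 + (3.8-1.5)^2)
= sqrt(20.25 + 5.29)
= 5.0537
min_dist = center_dist - radius = 5.0537 - 2.0 = 3.0537 m


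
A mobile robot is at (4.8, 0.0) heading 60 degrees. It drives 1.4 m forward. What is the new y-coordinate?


y_new = y0 + d*sin(theta)
= 0.0 + 1.4*sin(60)
= 0.0 + 1.2124
= 1.2124


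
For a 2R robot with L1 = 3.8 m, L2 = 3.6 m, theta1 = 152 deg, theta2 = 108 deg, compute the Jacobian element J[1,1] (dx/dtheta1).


J[1,1] = -L1*sin(t1) - L2*sin(t1+t2)
= -3.8*sin(152) - 3.6*sin(260)
= 1.7613


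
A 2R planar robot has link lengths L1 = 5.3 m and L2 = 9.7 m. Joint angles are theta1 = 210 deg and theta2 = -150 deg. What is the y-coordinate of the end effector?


Convert angles to radians: theta1 = 3.6652, theta2 = -2.618
y = L1*sin(theta1) + L2*sin(theta1+theta2)
y = -2.65 + 8.4004
y = 5.7504


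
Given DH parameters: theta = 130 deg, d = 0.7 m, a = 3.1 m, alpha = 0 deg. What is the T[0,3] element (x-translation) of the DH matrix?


T[0,3] = a * cos(theta)
= 3.1 * cos(130 deg)
= 3.1 * -0.6428
= -1.9926


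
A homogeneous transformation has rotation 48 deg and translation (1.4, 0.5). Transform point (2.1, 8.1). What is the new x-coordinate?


x' = cos(theta)*px - sin(theta)*py + tx
= 0.6691*2.1 - 0.7431*8.1 + 1.4
= -3.2143


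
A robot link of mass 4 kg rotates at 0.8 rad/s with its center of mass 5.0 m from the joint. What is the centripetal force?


F = m * omega^2 * r
= 4 * 0.8^2 * 5.0
= 4 * 0.64 * 5.0
= 12.8 N


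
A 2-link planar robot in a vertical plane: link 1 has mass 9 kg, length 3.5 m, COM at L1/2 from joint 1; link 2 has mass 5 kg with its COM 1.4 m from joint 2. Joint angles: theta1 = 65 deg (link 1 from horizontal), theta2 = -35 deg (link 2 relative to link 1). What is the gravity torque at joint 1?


Horizontal distance from joint 1 to link-1 COM:
  x_c1 = (L1/2)*cos(t1) = 1.75 * 0.4226 = 0.7396 m
Horizontal distance from joint 1 to link-2 COM:
  x_c2 = L1*cos(t1) + Lc2*cos(t1+t2)
       = 3.5*0.4226 + 1.4*0.866 = 2.6916 m
tau1 = m1*g*x_c1 + m2*g*x_c2
     = 9*9.81*0.7396 + 5*9.81*2.6916
     = 65.2977 + 132.023
     = 197.3206 Nm


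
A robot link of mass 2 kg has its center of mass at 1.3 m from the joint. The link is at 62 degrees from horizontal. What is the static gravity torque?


tau = m*g*L*cos(angle)
= 2 * 9.81 * 1.3 * cos(62 deg)
= 2 * 9.81 * 1.3 * 0.4695
= 11.9743 Nm


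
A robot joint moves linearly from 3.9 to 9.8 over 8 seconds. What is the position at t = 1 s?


s = t/T = 1/8 = 0.125
p(t) = p0 + (pf-p0)*s
= 3.9 + (9.8 - 3.9) * 0.125
= 4.6375


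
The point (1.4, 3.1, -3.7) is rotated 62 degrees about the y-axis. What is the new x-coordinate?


Rotation about y-axis: x' = x*cos(theta) + z*sin(theta)
= 1.4 * 0.4695 + -3.7 * 0.8829
= -2.6096


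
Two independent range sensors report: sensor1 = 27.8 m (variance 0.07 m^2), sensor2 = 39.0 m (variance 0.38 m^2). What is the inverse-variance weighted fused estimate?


w1 = (1/var1) / (1/var1 + 1/var2)
   = 14.2857 / (14.2857 + 2.6316) = 0.8444
w2 = 1 - w1 = 0.1556
fused = w1*s1 + w2*s2 = 23.4756 + 6.0667
= 29.5422 m


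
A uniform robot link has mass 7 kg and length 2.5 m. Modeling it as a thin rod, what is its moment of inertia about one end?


I = (1/3) * m * L^2
= (1/3) * 7 * 2.5^2
= 0.333333 * 7 * 6.25
= 14.5833 kg*m^2


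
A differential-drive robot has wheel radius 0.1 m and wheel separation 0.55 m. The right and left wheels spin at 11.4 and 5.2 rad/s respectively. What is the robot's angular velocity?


vR = r*wR = 0.1*11.4 = 1.14 m/s
vL = r*wL = 0.1*5.2 = 0.52 m/s
v = (vR+vL)/2 = 0.83 m/s
omega = (vR-vL)/L = 1.1273 rad/s
angular velocity = 1.1273 rad/s


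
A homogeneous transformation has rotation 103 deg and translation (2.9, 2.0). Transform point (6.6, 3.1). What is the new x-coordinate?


x' = cos(theta)*px - sin(theta)*py + tx
= -0.225*6.6 - 0.9744*3.1 + 2.9
= -1.6052


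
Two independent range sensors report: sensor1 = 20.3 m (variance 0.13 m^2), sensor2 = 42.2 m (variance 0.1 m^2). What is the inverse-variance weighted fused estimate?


w1 = (1/var1) / (1/var1 + 1/var2)
   = 7.6923 / (7.6923 + 10.0) = 0.4348
w2 = 1 - w1 = 0.5652
fused = w1*s1 + w2*s2 = 8.8261 + 23.8522
= 32.6783 m


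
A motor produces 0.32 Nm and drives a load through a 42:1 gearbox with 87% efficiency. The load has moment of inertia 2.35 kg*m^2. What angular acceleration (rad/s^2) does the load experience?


tau_out = tau_motor * N * eta
= 0.32 * 42 * 0.87 = 11.6928 Nm
alpha = tau_out / I = 11.6928 / 2.35
= 4.9757 rad/s^2


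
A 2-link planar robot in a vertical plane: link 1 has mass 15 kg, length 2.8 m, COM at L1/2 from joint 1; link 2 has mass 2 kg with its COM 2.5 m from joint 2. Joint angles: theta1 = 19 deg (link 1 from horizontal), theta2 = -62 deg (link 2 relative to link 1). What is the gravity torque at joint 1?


Horizontal distance from joint 1 to link-1 COM:
  x_c1 = (L1/2)*cos(t1) = 1.4 * 0.9455 = 1.3237 m
Horizontal distance from joint 1 to link-2 COM:
  x_c2 = L1*cos(t1) + Lc2*cos(t1+t2)
       = 2.8*0.9455 + 2.5*0.7314 = 4.4758 m
tau1 = m1*g*x_c1 + m2*g*x_c2
     = 15*9.81*1.3237 + 2*9.81*4.4758
     = 194.7863 + 87.8159
     = 282.6022 Nm


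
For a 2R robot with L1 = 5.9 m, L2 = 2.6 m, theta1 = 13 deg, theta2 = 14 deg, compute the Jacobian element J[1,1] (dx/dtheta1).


J[1,1] = -L1*sin(t1) - L2*sin(t1+t2)
= -5.9*sin(13) - 2.6*sin(27)
= -2.5076


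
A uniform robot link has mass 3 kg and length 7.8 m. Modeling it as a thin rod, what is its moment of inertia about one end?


I = (1/3) * m * L^2
= (1/3) * 3 * 7.8^2
= 0.333333 * 3 * 60.84
= 60.84 kg*m^2


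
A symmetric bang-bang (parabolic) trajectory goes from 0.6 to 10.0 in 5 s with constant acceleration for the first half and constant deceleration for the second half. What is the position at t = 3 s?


Symmetric rest-to-rest: each phase covers (pf-p0)/2 in time T/2. 0.5*a*(T/2)^2 = (pf-p0)/2 => a = 4*(pf-p0)/T^2
a = 4*(10.0-0.6)/5^2 = 1.504
t = 3 is in the deceleration phase (t > T/2).
p = pf - 0.5*a*(T-t)^2 = 10.0 - 0.5*1.504*2^2
= 6.992


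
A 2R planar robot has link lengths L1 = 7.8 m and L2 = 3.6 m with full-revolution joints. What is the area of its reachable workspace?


r_max = L1 + L2 = 11.4 m
r_min = |L1 - L2| = 4.2 m
Area = pi*(r_max^2 - r_min^2)
= pi*(129.96 - 17.64)
= pi * 112.32
= 352.8637 m^2


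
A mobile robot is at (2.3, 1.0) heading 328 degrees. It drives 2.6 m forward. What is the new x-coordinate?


x_new = x0 + d*cos(theta)
= 2.3 + 2.6*cos(328)
= 2.3 + 2.2049
= 4.5049


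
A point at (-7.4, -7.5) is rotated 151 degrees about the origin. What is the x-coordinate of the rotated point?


x' = x*cos(theta) - y*sin(theta)
cos(151 deg) = -0.8746, sin(151 deg) = 0.4848
x' = -7.4 * -0.8746 - -7.5 * 0.4848
= 6.4722 - -3.6361
= 10.1083


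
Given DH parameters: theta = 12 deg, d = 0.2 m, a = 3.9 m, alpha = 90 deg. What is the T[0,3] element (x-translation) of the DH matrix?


T[0,3] = a * cos(theta)
= 3.9 * cos(12 deg)
= 3.9 * 0.9781
= 3.8148


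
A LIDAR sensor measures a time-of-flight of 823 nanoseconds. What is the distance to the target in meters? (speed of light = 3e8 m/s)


tof = 823 ns = 8.23e-07 s
dist = c * tof / 2
= 3e8 * 8.23e-07 / 2
= 123.45 m


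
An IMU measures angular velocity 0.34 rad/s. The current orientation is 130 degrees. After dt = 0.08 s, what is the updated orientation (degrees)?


delta_theta = w * dt = 0.34 * 0.08 = 0.0272 rad
= 1.5584 deg
theta_new = 130 + 1.5584 = 131.5584 deg


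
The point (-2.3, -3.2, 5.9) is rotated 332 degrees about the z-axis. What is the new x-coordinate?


Rotation about z-axis: x' = x*cos(theta) - y*sin(theta)
= -2.3 * 0.8829 - -3.2 * -0.4695
= -3.5331


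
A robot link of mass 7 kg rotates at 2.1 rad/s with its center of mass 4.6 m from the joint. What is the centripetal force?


F = m * omega^2 * r
= 7 * 2.1^2 * 4.6
= 7 * 4.41 * 4.6
= 142.002 N


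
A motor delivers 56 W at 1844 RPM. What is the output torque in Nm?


omega = 1844 * 2*pi/60 = 193.1032 rad/s
tau = P / omega = 56 / 193.1032
= 0.29 Nm


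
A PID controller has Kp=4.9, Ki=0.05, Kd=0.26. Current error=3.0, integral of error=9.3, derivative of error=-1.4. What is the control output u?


u = Kp*e + Ki*int(e) + Kd*de/dt
= 4.9*3.0 + 0.05*9.3 + 0.26*(-1.4)
= 14.7 + 0.465 + -0.364
= 14.801


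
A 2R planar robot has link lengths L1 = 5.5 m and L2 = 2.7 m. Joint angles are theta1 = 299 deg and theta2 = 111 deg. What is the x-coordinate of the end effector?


Convert angles to radians: theta1 = 5.2185, theta2 = 1.9373
x = L1*cos(theta1) + L2*cos(theta1+theta2)
x = 2.6665 + 1.7355
x = 4.402


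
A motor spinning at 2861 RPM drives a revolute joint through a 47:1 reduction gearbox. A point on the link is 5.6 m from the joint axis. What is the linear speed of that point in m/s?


omega_motor = 2861 * 2*pi/60 = 299.6032 rad/s
omega_joint = omega_motor / 47 = 6.3745 rad/s
v = omega_joint * r = 6.3745 * 5.6
= 35.6974 m/s


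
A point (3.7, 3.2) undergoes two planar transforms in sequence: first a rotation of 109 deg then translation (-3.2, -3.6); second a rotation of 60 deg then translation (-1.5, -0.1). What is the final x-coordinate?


After transform 1:
x1 = cos(109)*3.7 - sin(109)*3.2 + -3.2 = -7.4303
y1 = sin(109)*3.7 + cos(109)*3.2 + -3.6 = -1.1434
After transform 2:
x2 = cos(60)*-7.4303 - sin(60)*-1.1434 + -1.5
= -4.2249


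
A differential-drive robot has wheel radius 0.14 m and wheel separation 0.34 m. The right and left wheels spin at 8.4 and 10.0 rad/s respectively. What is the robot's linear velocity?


vR = r*wR = 0.14*8.4 = 1.176 m/s
vL = r*wL = 0.14*10.0 = 1.4 m/s
v = (vR+vL)/2 = 1.288 m/s
omega = (vR-vL)/L = -0.6588 rad/s
linear velocity = 1.288 m/s


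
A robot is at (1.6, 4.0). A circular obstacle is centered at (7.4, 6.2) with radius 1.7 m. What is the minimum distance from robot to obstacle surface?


center_dist = sqrt((1.6-7.4)^2 + (4.0-6.2)^2)
= sqrt(33.64 + 4.84)
= 6.2032
min_dist = center_dist - radius = 6.2032 - 1.7 = 4.5032 m


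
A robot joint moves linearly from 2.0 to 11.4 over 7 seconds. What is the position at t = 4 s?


s = t/T = 4/7 = 0.5714
p(t) = p0 + (pf-p0)*s
= 2.0 + (11.4 - 2.0) * 0.5714
= 7.3714


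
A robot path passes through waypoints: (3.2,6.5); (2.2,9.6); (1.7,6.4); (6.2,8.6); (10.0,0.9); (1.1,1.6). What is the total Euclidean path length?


Segment lengths:
  seg1 = sqrt((-1.0)^2 + (3.1)^2) = 3.2573
  seg2 = sqrt((-0.5)^2 + (-3.2)^2) = 3.2388
  seg3 = sqrt((4.5)^2 + (2.2)^2) = 5.009
  seg4 = sqrt((3.8)^2 + (-7.7)^2) = 8.5866
  seg5 = sqrt((-8.9)^2 + (0.7)^2) = 8.9275
Total = 29.0192
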